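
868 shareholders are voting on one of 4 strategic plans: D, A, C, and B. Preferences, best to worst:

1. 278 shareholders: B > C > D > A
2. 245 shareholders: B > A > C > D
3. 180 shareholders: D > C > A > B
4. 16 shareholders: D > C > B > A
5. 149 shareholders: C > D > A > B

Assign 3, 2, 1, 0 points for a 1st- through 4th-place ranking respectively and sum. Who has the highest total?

C

D: 278·1 + 245·0 + 180·3 + 16·3 + 149·2 = 1164
A: 278·0 + 245·2 + 180·1 + 16·0 + 149·1 = 819
C: 278·2 + 245·1 + 180·2 + 16·2 + 149·3 = 1640
B: 278·3 + 245·3 + 180·0 + 16·1 + 149·0 = 1585
C has the highest Borda score (1640).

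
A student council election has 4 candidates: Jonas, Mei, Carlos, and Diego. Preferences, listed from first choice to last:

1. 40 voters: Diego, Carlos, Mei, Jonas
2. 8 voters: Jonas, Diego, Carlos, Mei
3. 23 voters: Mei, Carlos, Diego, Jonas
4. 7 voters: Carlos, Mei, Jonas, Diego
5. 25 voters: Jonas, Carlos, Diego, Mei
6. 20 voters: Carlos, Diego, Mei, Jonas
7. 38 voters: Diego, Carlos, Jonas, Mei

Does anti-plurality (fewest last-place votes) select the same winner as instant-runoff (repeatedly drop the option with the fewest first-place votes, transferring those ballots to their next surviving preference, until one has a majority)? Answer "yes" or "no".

no

Anti-plurality — last-place votes: Jonas 83, Mei 71, Carlos 0, Diego 7. Winner: Carlos.
Instant-runoff — R1 Jonas 33, Mei 23, Carlos 27, Diego 78 (Mei out); R2 Jonas 33, Carlos 50, Diego 78 (Jonas out); R3 Carlos 75, Diego 86 (Diego winner). Winner: Diego.
The two methods disagree.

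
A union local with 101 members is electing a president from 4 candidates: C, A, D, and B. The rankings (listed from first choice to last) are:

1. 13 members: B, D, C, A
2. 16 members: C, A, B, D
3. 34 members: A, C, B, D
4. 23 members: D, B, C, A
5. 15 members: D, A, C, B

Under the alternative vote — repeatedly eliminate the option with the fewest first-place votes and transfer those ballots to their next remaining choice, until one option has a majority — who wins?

D

Round 1: C 16, A 34, D 38, B 13. Eliminate B.
Round 2: C 16, A 34, D 51. D has a majority.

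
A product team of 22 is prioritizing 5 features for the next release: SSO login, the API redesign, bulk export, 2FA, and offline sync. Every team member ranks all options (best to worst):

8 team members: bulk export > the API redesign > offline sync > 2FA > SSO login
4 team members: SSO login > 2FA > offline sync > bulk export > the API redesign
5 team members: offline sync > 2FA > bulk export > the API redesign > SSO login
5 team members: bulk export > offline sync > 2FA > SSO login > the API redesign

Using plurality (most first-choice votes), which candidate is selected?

bulk export

First-place votes: SSO login 4, the API redesign 0, bulk export 13, 2FA 0, offline sync 5.
bulk export has the most first-place votes.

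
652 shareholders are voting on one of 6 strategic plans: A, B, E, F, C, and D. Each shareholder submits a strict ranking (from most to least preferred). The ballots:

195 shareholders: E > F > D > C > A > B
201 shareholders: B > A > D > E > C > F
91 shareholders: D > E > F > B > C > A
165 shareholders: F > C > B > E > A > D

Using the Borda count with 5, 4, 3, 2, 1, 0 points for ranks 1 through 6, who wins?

E

A: 195·1 + 201·4 + 91·0 + 165·1 = 1164
B: 195·0 + 201·5 + 91·2 + 165·3 = 1682
E: 195·5 + 201·2 + 91·4 + 165·2 = 2071
F: 195·4 + 201·0 + 91·3 + 165·5 = 1878
C: 195·2 + 201·1 + 91·1 + 165·4 = 1342
D: 195·3 + 201·3 + 91·5 + 165·0 = 1643
E has the highest Borda score (2071).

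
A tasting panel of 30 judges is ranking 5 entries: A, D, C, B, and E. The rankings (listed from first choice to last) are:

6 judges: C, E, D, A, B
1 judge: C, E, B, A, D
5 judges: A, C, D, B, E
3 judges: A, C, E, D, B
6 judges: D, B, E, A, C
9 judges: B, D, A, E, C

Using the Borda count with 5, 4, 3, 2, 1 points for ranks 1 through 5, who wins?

D

A: 6·2 + 1·2 + 5·5 + 3·5 + 6·2 + 9·3 = 93
D: 6·3 + 1·1 + 5·3 + 3·2 + 6·5 + 9·4 = 106
C: 6·5 + 1·5 + 5·4 + 3·4 + 6·1 + 9·1 = 82
B: 6·1 + 1·3 + 5·2 + 3·1 + 6·4 + 9·5 = 91
E: 6·4 + 1·4 + 5·1 + 3·3 + 6·3 + 9·2 = 78
D has the highest Borda score (106).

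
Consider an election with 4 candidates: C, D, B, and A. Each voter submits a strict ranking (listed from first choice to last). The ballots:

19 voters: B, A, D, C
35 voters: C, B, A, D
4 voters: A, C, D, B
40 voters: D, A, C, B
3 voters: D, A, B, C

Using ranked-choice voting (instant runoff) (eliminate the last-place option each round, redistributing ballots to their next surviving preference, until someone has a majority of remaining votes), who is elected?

D

Round 1: C 35, D 43, B 19, A 4. Eliminate A.
Round 2: C 39, D 43, B 19. Eliminate B.
Round 3: C 39, D 62. D has a majority.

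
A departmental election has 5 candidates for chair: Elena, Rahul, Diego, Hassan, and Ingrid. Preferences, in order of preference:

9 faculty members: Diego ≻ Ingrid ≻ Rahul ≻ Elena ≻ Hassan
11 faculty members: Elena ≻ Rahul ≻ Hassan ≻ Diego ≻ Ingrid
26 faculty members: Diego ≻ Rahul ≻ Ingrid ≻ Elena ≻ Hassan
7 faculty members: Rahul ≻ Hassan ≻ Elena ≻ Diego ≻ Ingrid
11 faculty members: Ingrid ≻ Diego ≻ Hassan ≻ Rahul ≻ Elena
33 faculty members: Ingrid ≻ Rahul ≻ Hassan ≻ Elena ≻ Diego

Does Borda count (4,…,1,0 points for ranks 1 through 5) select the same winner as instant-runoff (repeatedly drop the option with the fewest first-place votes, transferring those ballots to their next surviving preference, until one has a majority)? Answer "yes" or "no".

Borda — scores: Elena 126, Rahul 267, Diego 191, Hassan 131, Ingrid 255. Winner: Rahul.
Instant-runoff — R1 Elena 11, Rahul 7, Diego 35, Hassan 0, Ingrid 44 (Hassan out); R2 Elena 11, Rahul 7, Diego 35, Ingrid 44 (Rahul out); R3 Elena 18, Diego 35, Ingrid 44 (Elena out); R4 Diego 53, Ingrid 44 (Diego winner). Winner: Diego.
The two methods disagree.

no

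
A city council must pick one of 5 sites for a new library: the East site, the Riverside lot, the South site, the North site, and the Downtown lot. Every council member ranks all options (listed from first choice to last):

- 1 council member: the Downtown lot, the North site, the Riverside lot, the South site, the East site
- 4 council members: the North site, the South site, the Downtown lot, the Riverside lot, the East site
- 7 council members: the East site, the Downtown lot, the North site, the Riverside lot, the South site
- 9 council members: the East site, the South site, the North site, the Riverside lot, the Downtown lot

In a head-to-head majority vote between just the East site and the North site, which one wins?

Voters preferring the East site to the North site: 16; preferring the North site to the East site: 5.
the East site wins the head-to-head.

the East site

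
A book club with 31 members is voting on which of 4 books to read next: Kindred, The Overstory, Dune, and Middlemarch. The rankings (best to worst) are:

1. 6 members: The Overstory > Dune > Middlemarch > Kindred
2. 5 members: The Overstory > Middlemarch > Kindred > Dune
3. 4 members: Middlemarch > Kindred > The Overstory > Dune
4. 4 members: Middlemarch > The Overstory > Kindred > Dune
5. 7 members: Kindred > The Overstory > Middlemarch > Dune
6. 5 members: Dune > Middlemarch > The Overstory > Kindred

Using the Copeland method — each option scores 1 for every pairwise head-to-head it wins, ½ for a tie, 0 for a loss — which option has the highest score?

The Overstory

Kindred: beats Dune; loses to The Overstory and Middlemarch → score 1.
The Overstory: beats Kindred, Dune, and Middlemarch → score 3.
Dune: loses to Kindred, The Overstory, and Middlemarch → score 0.
Middlemarch: beats Kindred and Dune; loses to The Overstory → score 2.
The Overstory has the best pairwise record.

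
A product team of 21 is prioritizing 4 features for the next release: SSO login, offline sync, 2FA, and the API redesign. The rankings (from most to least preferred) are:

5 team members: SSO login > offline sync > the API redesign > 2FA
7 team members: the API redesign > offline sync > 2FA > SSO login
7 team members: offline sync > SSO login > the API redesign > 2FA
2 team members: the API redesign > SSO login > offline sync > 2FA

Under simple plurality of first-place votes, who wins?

the API redesign

First-place votes: SSO login 5, offline sync 7, 2FA 0, the API redesign 9.
the API redesign has the most first-place votes.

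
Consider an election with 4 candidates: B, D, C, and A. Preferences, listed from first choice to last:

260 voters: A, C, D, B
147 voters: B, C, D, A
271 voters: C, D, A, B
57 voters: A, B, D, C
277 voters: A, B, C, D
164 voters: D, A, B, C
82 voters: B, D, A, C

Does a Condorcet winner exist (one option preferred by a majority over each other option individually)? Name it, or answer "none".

none

Checking pairwise contests:
D beats B 695–563.
C beats D 955–303.
B beats C 727–531.
D beats A 664–594.
Every option loses at least one head-to-head, so there is no Condorcet winner.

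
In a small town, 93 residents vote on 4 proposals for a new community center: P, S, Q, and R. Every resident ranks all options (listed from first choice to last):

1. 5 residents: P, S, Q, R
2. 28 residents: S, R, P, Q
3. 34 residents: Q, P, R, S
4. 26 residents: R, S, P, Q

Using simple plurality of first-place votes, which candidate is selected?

Q

First-place votes: P 5, S 28, Q 34, R 26.
Q has the most first-place votes.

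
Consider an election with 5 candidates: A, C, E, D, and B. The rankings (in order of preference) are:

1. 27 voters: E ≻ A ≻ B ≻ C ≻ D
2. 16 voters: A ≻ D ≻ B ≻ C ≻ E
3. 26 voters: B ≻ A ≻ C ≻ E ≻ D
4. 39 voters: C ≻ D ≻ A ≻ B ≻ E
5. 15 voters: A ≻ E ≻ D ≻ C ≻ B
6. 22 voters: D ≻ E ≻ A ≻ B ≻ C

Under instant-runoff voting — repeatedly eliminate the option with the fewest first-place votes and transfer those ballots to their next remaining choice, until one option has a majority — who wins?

Round 1: A 31, C 39, E 27, D 22, B 26. Eliminate D.
Round 2: A 31, C 39, E 49, B 26. Eliminate B.
Round 3: A 57, C 39, E 49. Eliminate C.
Round 4: A 96, E 49. A has a majority.

A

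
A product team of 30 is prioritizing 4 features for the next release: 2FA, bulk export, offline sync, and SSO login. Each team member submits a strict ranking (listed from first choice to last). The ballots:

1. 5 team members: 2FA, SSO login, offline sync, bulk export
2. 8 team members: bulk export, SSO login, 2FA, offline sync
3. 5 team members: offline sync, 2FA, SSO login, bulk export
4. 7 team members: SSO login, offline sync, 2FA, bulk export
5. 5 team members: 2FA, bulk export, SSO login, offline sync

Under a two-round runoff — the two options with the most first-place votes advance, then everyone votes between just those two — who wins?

Round 1 first-place votes: 2FA 10, bulk export 8, offline sync 5, SSO login 7.
2FA and bulk export advance.
Runoff: 2FA is preferred to bulk export by 22 voters; bulk export by 8.
2FA wins the runoff.

2FA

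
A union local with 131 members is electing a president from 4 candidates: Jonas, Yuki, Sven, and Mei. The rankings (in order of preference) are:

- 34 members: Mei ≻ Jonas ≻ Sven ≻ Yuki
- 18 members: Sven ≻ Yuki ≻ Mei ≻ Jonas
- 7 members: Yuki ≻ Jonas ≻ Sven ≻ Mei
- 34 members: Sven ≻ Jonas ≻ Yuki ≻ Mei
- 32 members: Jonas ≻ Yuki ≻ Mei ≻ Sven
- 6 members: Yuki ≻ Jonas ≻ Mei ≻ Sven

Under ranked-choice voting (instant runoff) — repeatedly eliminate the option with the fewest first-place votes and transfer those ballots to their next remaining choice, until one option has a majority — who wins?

Jonas

Round 1: Jonas 32, Yuki 13, Sven 52, Mei 34. Eliminate Yuki.
Round 2: Jonas 45, Sven 52, Mei 34. Eliminate Mei.
Round 3: Jonas 79, Sven 52. Jonas has a majority.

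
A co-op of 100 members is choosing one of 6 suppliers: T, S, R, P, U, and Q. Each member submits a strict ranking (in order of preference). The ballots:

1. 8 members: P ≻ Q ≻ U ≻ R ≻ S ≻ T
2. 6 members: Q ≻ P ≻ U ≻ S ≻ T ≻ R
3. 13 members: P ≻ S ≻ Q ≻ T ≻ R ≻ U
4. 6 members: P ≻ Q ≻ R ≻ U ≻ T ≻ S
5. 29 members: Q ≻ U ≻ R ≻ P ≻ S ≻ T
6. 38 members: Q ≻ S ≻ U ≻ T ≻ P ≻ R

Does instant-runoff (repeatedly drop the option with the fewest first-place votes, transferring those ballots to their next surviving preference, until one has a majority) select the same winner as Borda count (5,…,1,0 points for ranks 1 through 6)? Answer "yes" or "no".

Instant-runoff — R1 T 0, S 0, R 0, P 27, U 0, Q 73 (Q winner). Winner: Q.
Borda — scores: T 114, S 253, R 134, P 255, U 284, Q 460. Winner: Q.
The two methods agree.

yes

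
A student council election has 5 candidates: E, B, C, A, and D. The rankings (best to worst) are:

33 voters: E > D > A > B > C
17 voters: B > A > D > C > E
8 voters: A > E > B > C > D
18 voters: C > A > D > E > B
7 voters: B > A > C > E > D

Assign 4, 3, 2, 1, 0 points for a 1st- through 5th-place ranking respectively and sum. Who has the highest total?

A

E: 33·4 + 17·0 + 8·3 + 18·1 + 7·1 = 181
B: 33·1 + 17·4 + 8·2 + 18·0 + 7·4 = 145
C: 33·0 + 17·1 + 8·1 + 18·4 + 7·2 = 111
A: 33·2 + 17·3 + 8·4 + 18·3 + 7·3 = 224
D: 33·3 + 17·2 + 8·0 + 18·2 + 7·0 = 169
A has the highest Borda score (224).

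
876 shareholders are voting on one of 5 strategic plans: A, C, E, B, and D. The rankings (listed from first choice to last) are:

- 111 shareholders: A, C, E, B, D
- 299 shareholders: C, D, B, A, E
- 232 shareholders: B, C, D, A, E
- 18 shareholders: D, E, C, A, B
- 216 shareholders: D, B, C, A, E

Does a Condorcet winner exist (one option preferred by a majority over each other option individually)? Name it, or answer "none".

Checking pairwise contests:
C beats A 765–111.
B beats C 448–428.
A beats E 858–18.
D beats B 533–343.
C beats D 642–234.
Every option loses at least one head-to-head, so there is no Condorcet winner.

none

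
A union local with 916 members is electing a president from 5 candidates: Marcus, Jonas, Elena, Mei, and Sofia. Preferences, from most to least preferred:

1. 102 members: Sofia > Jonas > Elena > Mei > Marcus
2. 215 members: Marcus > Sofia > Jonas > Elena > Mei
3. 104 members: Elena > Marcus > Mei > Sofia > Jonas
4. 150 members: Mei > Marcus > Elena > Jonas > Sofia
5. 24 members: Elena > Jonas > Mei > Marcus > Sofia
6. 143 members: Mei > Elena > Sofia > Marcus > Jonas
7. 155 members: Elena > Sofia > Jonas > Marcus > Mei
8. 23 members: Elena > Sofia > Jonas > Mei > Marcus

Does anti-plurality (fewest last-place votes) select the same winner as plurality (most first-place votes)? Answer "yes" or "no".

yes

Anti-plurality — last-place votes: Marcus 125, Jonas 247, Elena 0, Mei 370, Sofia 174. Winner: Elena.
Plurality — first-place votes: Marcus 215, Jonas 0, Elena 306, Mei 293, Sofia 102. Winner: Elena.
The two methods agree.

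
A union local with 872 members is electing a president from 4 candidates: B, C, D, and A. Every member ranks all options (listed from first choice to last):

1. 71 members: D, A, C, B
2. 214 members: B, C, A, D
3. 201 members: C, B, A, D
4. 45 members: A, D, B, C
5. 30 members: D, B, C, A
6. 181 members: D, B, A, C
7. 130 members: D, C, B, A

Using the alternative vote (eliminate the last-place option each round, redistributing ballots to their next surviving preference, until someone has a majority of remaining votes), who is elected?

D

Round 1: B 214, C 201, D 412, A 45. Eliminate A.
Round 2: B 214, C 201, D 457. D has a majority.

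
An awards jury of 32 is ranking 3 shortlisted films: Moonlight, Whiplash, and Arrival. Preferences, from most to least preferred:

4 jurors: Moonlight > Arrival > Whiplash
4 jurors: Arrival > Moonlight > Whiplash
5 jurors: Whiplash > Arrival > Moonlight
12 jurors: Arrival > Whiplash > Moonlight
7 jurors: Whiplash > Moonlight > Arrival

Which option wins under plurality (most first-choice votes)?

Arrival

First-place votes: Moonlight 4, Whiplash 12, Arrival 16.
Arrival has the most first-place votes.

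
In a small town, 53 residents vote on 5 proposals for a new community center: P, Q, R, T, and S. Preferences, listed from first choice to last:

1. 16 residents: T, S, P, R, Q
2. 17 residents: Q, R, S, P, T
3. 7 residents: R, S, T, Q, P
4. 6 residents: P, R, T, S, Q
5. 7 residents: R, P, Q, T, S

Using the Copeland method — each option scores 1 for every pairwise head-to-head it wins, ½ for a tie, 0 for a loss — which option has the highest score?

R

P: beats Q and T; loses to R and S → score 2.
Q: loses to P, R, T, and S → score 0.
R: beats P, Q, T, and S → score 4.
T: beats Q and S; loses to P and R → score 2.
S: beats P and Q; loses to R and T → score 2.
R has the best pairwise record.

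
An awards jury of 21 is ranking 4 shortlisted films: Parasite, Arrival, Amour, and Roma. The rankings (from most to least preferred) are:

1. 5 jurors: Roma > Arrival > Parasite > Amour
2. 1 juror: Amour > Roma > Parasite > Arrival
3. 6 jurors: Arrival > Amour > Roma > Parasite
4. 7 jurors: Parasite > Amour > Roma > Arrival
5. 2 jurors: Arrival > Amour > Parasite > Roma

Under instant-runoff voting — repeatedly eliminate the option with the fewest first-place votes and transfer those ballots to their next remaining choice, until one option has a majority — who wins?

Round 1: Parasite 7, Arrival 8, Amour 1, Roma 5. Eliminate Amour.
Round 2: Parasite 7, Arrival 8, Roma 6. Eliminate Roma.
Round 3: Parasite 8, Arrival 13. Arrival has a majority.

Arrival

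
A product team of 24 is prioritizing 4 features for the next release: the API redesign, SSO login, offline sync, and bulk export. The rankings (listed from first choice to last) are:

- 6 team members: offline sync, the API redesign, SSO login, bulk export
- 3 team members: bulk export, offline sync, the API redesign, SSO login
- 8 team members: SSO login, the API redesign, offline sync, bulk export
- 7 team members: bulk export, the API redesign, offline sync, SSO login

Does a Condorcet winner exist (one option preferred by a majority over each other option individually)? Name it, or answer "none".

the API redesign vs SSO login: 16–8 for the API redesign.
the API redesign vs offline sync: 15–9 for the API redesign.
the API redesign vs bulk export: 14–10 for the API redesign.
the API redesign beats every other option head-to-head.

the API redesign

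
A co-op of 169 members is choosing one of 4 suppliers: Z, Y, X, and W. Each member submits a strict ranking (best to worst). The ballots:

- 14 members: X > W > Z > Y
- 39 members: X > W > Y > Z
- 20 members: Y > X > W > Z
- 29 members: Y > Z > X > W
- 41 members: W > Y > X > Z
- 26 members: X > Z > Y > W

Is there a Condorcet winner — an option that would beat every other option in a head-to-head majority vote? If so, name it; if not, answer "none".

Checking pairwise contests:
Y beats Z 129–40.
W beats Y 94–75.
Y beats X 90–79.
X beats W 128–41.
Every option loses at least one head-to-head, so there is no Condorcet winner.

none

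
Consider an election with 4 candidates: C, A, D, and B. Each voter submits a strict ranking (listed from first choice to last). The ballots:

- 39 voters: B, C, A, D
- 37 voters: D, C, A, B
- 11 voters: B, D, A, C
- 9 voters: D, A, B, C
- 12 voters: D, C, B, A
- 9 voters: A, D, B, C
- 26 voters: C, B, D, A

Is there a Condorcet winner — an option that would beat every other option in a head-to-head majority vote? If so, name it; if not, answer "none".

Checking pairwise contests:
D beats C 78–65.
C beats A 114–29.
B beats D 76–67.
C beats B 75–68.
Every option loses at least one head-to-head, so there is no Condorcet winner.

none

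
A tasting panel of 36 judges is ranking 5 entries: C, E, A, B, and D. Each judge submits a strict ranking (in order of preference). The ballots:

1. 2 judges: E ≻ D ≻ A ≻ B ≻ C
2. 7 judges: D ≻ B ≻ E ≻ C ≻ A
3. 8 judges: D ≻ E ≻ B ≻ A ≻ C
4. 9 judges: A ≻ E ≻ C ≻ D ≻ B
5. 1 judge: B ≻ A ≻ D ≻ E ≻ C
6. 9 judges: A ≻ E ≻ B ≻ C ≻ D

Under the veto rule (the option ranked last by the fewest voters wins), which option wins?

E

Last-place votes: C 11, E 0, A 7, B 9, D 9.
E is ranked last by the fewest voters, so E wins.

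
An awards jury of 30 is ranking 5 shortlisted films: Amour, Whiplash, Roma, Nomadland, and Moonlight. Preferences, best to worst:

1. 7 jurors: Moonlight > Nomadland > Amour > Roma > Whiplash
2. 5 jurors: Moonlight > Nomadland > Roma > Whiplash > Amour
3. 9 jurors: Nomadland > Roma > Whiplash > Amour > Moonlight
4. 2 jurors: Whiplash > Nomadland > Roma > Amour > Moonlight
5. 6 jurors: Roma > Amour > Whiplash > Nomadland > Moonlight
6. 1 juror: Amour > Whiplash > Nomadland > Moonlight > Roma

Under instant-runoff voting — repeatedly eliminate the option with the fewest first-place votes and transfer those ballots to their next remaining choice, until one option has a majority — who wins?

Round 1: Amour 1, Whiplash 2, Roma 6, Nomadland 9, Moonlight 12. Eliminate Amour.
Round 2: Whiplash 3, Roma 6, Nomadland 9, Moonlight 12. Eliminate Whiplash.
Round 3: Roma 6, Nomadland 12, Moonlight 12. Eliminate Roma.
Round 4: Nomadland 18, Moonlight 12. Nomadland has a majority.

Nomadland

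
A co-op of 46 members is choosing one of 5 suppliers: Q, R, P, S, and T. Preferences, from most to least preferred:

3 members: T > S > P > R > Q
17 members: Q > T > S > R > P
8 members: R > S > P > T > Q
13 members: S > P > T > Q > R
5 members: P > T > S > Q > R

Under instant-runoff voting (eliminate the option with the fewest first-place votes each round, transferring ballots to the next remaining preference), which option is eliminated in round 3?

Round 1: Q 17, R 8, P 5, S 13, T 3. Eliminate T.
Round 2: Q 17, R 8, P 5, S 16. Eliminate P.
Round 3: Q 17, R 8, S 21. Eliminate R.

R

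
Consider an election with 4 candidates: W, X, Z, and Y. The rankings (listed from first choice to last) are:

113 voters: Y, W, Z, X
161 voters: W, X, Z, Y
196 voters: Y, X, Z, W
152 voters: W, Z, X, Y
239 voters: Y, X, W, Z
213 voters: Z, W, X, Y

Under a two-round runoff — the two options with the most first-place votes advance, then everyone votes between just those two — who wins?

Y

Round 1 first-place votes: W 313, X 0, Z 213, Y 548.
Y and W advance.
Runoff: Y is preferred to W by 548 voters; W by 526.
Y wins the runoff.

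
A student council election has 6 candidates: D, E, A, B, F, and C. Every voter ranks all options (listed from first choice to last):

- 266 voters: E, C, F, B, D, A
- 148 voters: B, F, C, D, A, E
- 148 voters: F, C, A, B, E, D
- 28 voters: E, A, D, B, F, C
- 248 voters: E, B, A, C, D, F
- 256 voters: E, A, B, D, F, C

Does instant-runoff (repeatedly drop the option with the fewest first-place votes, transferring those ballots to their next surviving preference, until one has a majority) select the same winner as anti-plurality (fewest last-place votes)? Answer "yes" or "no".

Instant-runoff — R1 D 0, E 798, A 0, B 148, F 148, C 0 (E winner). Winner: E.
Anti-plurality — last-place votes: D 148, E 148, A 266, B 0, F 248, C 284. Winner: B.
The two methods disagree.

no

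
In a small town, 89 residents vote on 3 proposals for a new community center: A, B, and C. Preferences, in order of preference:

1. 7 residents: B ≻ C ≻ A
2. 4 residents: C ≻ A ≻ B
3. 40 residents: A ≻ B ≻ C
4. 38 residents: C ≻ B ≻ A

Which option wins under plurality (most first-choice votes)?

C

First-place votes: A 40, B 7, C 42.
C has the most first-place votes.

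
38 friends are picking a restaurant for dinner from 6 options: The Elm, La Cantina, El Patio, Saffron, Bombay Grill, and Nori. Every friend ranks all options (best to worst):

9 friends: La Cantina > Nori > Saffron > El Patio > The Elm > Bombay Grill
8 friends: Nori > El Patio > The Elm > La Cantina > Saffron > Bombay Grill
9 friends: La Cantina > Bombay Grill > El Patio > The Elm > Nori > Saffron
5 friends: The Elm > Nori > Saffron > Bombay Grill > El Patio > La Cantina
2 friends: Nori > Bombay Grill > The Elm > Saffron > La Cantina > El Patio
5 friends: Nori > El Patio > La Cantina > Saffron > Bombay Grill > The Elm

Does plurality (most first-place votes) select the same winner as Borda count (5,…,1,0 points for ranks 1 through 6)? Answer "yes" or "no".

no

Plurality — first-place votes: The Elm 5, La Cantina 18, El Patio 0, Saffron 0, Bombay Grill 0, Nori 15. Winner: La Cantina.
Borda — scores: The Elm 82, La Cantina 123, El Patio 102, Saffron 64, Bombay Grill 59, Nori 140. Winner: Nori.
The two methods disagree.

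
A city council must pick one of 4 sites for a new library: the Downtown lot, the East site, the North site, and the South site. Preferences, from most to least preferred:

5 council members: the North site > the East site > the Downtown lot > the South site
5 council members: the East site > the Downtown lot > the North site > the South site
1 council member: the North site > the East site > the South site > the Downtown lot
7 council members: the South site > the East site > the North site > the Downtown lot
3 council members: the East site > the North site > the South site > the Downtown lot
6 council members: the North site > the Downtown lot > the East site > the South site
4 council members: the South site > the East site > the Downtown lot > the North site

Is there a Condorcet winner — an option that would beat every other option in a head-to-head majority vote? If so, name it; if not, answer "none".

the East site

the East site vs the Downtown lot: 25–6 for the East site.
the East site vs the North site: 19–12 for the East site.
the East site vs the South site: 20–11 for the East site.
the East site beats every other option head-to-head.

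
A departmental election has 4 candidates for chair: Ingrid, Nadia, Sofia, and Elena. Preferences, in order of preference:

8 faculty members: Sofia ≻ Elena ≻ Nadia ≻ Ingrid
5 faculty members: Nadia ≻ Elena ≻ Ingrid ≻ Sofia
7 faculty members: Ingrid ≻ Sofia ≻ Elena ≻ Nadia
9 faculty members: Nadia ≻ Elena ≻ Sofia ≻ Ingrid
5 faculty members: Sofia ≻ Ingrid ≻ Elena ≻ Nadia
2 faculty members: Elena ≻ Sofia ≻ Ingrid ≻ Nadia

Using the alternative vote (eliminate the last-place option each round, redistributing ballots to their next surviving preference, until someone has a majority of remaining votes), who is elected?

Sofia

Round 1: Ingrid 7, Nadia 14, Sofia 13, Elena 2. Eliminate Elena.
Round 2: Ingrid 7, Nadia 14, Sofia 15. Eliminate Ingrid.
Round 3: Nadia 14, Sofia 22. Sofia has a majority.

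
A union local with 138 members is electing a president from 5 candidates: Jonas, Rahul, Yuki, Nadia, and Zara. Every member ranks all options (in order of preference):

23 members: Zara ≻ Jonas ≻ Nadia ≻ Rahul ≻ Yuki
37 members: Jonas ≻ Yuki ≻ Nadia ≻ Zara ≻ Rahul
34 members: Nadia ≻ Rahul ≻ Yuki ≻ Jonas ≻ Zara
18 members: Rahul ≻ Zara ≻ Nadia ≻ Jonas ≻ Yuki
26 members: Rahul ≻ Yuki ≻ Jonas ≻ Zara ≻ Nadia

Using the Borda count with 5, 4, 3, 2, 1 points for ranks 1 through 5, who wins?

Jonas: 23·4 + 37·5 + 34·2 + 18·2 + 26·3 = 459
Rahul: 23·2 + 37·1 + 34·4 + 18·5 + 26·5 = 439
Yuki: 23·1 + 37·4 + 34·3 + 18·1 + 26·4 = 395
Nadia: 23·3 + 37·3 + 34·5 + 18·3 + 26·1 = 430
Zara: 23·5 + 37·2 + 34·1 + 18·4 + 26·2 = 347
Jonas has the highest Borda score (459).

Jonas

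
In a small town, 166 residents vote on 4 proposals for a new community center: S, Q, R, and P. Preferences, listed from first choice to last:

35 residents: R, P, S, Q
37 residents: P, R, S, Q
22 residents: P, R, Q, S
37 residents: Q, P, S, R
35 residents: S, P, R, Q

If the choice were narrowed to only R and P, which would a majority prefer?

Voters preferring R to P: 35; preferring P to R: 131.
P wins the head-to-head.

P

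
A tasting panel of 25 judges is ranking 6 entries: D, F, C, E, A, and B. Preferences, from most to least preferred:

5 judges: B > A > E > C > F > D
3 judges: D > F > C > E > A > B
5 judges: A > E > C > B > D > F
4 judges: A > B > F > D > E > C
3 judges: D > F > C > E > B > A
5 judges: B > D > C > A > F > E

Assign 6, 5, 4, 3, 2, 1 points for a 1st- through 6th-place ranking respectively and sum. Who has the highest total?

D: 5·1 + 3·6 + 5·2 + 4·3 + 3·6 + 5·5 = 88
F: 5·2 + 3·5 + 5·1 + 4·4 + 3·5 + 5·2 = 71
C: 5·3 + 3·4 + 5·4 + 4·1 + 3·4 + 5·4 = 83
E: 5·4 + 3·3 + 5·5 + 4·2 + 3·3 + 5·1 = 76
A: 5·5 + 3·2 + 5·6 + 4·6 + 3·1 + 5·3 = 103
B: 5·6 + 3·1 + 5·3 + 4·5 + 3·2 + 5·6 = 104
B has the highest Borda score (104).

B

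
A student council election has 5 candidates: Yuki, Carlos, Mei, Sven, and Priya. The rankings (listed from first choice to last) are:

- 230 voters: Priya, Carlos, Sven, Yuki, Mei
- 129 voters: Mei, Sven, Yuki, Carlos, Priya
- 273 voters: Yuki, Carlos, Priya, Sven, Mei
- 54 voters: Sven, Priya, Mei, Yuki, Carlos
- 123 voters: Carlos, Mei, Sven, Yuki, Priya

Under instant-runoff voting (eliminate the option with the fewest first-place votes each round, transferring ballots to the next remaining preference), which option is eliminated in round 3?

Round 1: Yuki 273, Carlos 123, Mei 129, Sven 54, Priya 230. Eliminate Sven.
Round 2: Yuki 273, Carlos 123, Mei 129, Priya 284. Eliminate Carlos.
Round 3: Yuki 273, Mei 252, Priya 284. Eliminate Mei.

Mei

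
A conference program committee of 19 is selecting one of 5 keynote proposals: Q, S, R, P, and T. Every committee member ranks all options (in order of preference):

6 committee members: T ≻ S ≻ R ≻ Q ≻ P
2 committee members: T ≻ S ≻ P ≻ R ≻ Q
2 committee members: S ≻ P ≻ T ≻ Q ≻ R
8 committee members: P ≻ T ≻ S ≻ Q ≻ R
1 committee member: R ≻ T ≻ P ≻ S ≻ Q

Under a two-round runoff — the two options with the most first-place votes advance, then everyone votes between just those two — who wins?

Round 1 first-place votes: Q 0, S 2, R 1, P 8, T 8.
T and P advance.
Runoff: T is preferred to P by 9 voters; P by 10.
P wins the runoff.

P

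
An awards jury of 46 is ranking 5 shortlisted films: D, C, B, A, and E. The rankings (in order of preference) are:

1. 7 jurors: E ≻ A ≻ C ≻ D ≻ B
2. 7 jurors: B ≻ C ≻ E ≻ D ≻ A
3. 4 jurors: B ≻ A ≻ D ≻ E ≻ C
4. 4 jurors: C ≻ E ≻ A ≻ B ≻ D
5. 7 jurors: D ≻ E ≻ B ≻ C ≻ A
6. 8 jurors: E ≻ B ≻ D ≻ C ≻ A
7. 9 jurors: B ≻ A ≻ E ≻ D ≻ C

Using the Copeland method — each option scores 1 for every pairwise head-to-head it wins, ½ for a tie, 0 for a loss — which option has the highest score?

E

D: beats C; loses to B, A, and E → score 1.
C: beats A; loses to D, B, and E → score 1.
B: beats D, C, and A; loses to E → score 3.
A: beats D; loses to C, B, and E → score 1.
E: beats D, C, B, and A → score 4.
E has the best pairwise record.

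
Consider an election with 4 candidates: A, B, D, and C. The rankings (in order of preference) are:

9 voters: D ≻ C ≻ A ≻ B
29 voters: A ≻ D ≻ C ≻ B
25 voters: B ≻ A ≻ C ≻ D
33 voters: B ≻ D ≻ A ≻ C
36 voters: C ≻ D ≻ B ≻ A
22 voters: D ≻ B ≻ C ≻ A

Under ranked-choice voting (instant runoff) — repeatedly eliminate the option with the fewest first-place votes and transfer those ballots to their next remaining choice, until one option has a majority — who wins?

Round 1: A 29, B 58, D 31, C 36. Eliminate A.
Round 2: B 58, D 60, C 36. Eliminate C.
Round 3: B 58, D 96. D has a majority.

D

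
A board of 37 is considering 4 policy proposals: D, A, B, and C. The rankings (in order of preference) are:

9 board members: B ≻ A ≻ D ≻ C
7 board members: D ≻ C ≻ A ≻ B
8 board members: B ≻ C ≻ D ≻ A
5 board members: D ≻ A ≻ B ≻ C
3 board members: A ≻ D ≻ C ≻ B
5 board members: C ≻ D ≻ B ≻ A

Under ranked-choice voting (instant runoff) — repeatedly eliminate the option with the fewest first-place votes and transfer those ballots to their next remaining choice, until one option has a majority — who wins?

D

Round 1: D 12, A 3, B 17, C 5. Eliminate A.
Round 2: D 15, B 17, C 5. Eliminate C.
Round 3: D 20, B 17. D has a majority.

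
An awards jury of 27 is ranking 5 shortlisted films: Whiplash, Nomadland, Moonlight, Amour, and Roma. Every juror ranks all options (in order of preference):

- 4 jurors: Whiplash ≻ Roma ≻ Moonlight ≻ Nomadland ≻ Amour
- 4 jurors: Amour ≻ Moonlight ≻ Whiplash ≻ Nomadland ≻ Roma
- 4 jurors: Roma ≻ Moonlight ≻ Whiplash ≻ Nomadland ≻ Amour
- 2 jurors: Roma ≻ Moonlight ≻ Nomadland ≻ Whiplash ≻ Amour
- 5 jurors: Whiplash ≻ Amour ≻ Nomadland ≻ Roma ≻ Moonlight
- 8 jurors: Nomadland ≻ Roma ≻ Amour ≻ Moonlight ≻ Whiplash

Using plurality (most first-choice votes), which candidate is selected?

Whiplash

First-place votes: Whiplash 9, Nomadland 8, Moonlight 0, Amour 4, Roma 6.
Whiplash has the most first-place votes.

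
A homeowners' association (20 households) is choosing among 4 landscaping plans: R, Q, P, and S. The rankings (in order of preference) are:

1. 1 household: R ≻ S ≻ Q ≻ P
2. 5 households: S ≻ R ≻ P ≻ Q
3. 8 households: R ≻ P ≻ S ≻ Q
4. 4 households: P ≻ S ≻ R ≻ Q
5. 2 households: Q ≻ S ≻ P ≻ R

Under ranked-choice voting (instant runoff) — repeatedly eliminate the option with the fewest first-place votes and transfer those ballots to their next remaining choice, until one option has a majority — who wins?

Round 1: R 9, Q 2, P 4, S 5. Eliminate Q.
Round 2: R 9, P 4, S 7. Eliminate P.
Round 3: R 9, S 11. S has a majority.

S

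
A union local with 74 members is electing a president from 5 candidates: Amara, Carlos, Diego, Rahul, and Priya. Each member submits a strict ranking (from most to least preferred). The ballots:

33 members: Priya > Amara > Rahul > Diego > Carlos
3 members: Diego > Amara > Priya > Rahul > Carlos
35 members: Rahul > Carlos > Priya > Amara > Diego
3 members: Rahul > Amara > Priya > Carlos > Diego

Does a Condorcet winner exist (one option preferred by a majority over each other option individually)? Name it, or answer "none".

Rahul

Rahul vs Amara: 38–36 for Rahul.
Rahul vs Carlos: 74–0 for Rahul.
Rahul vs Diego: 71–3 for Rahul.
Rahul vs Priya: 38–36 for Rahul.
Rahul beats every other option head-to-head.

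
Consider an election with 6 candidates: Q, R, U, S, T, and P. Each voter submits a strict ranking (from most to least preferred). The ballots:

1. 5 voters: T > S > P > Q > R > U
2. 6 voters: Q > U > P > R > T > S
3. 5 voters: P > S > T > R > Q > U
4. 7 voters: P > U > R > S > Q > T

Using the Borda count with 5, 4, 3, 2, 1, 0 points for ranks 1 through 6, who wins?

P

Q: 5·2 + 6·5 + 5·1 + 7·1 = 52
R: 5·1 + 6·2 + 5·2 + 7·3 = 48
U: 5·0 + 6·4 + 5·0 + 7·4 = 52
S: 5·4 + 6·0 + 5·4 + 7·2 = 54
T: 5·5 + 6·1 + 5·3 + 7·0 = 46
P: 5·3 + 6·3 + 5·5 + 7·5 = 93
P has the highest Borda score (93).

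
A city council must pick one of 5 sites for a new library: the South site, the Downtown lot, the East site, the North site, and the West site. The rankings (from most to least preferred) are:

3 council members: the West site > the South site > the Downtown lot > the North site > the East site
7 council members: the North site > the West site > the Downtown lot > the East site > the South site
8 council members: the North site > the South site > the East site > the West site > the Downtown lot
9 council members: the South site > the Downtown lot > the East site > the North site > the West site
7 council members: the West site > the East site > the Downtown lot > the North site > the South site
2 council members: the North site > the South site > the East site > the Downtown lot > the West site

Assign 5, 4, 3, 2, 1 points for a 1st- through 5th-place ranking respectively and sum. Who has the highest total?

the South site: 3·4 + 7·1 + 8·4 + 9·5 + 7·1 + 2·4 = 111
the Downtown lot: 3·3 + 7·3 + 8·1 + 9·4 + 7·3 + 2·2 = 99
the East site: 3·1 + 7·2 + 8·3 + 9·3 + 7·4 + 2·3 = 102
the North site: 3·2 + 7·5 + 8·5 + 9·2 + 7·2 + 2·5 = 123
the West site: 3·5 + 7·4 + 8·2 + 9·1 + 7·5 + 2·1 = 105
the North site has the highest Borda score (123).

the North site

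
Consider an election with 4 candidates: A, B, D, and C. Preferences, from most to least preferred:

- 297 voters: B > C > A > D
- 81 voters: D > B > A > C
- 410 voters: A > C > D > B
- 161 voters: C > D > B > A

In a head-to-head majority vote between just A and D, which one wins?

A

Voters preferring A to D: 707; preferring D to A: 242.
A wins the head-to-head.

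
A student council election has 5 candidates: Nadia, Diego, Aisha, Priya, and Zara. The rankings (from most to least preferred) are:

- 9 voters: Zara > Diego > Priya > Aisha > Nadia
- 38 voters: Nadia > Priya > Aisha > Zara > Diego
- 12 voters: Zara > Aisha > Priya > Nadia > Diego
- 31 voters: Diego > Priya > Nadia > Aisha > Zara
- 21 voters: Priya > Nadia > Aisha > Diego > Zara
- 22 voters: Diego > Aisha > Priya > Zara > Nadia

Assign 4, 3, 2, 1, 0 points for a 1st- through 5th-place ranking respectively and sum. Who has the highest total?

Priya

Nadia: 9·0 + 38·4 + 12·1 + 31·2 + 21·3 + 22·0 = 289
Diego: 9·3 + 38·0 + 12·0 + 31·4 + 21·1 + 22·4 = 260
Aisha: 9·1 + 38·2 + 12·3 + 31·1 + 21·2 + 22·3 = 260
Priya: 9·2 + 38·3 + 12·2 + 31·3 + 21·4 + 22·2 = 377
Zara: 9·4 + 38·1 + 12·4 + 31·0 + 21·0 + 22·1 = 144
Priya has the highest Borda score (377).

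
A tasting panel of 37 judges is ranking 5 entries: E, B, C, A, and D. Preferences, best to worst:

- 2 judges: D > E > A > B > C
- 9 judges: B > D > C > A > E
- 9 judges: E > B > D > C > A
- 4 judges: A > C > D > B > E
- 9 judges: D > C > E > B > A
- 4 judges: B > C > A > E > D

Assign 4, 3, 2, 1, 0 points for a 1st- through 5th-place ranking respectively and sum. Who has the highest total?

E: 2·3 + 9·0 + 9·4 + 4·0 + 9·2 + 4·1 = 64
B: 2·1 + 9·4 + 9·3 + 4·1 + 9·1 + 4·4 = 94
C: 2·0 + 9·2 + 9·1 + 4·3 + 9·3 + 4·3 = 78
A: 2·2 + 9·1 + 9·0 + 4·4 + 9·0 + 4·2 = 37
D: 2·4 + 9·3 + 9·2 + 4·2 + 9·4 + 4·0 = 97
D has the highest Borda score (97).

D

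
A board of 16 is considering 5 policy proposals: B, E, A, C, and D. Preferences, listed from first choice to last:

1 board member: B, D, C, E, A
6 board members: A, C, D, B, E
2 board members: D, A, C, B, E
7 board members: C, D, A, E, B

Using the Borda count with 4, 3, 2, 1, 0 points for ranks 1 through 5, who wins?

B: 1·4 + 6·1 + 2·1 + 7·0 = 12
E: 1·1 + 6·0 + 2·0 + 7·1 = 8
A: 1·0 + 6·4 + 2·3 + 7·2 = 44
C: 1·2 + 6·3 + 2·2 + 7·4 = 52
D: 1·3 + 6·2 + 2·4 + 7·3 = 44
C has the highest Borda score (52).

C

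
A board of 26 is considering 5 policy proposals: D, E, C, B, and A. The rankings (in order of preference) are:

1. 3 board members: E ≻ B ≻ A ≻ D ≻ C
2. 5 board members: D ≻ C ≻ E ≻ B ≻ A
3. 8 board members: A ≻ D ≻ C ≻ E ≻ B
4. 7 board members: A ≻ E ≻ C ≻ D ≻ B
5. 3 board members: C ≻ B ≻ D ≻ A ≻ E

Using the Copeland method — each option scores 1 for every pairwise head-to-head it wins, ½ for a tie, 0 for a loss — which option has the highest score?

A

D: beats E, C, and B; loses to A → score 3.
E: beats B; loses to D, C, and A → score 1.
C: beats E and B; loses to D and A → score 2.
B: loses to D, E, C, and A → score 0.
A: beats D, E, C, and B → score 4.
A has the best pairwise record.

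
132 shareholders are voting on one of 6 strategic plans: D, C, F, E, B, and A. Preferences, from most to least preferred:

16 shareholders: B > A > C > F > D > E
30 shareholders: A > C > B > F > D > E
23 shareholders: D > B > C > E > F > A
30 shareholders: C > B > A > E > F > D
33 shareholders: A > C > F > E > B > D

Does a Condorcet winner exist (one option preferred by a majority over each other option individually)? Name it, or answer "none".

Checking pairwise contests:
C beats D 109–23.
A beats C 79–53.
C beats F 132–0.
D beats E 69–63.
C beats B 93–39.
B beats A 69–63.
Every option loses at least one head-to-head, so there is no Condorcet winner.

none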